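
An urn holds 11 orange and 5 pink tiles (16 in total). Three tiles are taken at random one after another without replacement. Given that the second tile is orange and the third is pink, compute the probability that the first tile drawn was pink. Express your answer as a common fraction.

2/7

P(first=pink and the second tile is orange and the third is pink) = (5/16)·(11/15)·(4/14) = 11/168.
P(E) = Σ over first color = 55/336 + 11/168 = 11/48.
By Bayes, P(first=pink | E) = 11/168 / 11/48 = 2/7 ≈ 0.2857.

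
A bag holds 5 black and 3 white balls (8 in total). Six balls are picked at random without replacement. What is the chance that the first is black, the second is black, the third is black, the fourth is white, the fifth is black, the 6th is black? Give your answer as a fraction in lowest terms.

Multiply the conditional probability of each draw in order, without replacement, so each draw removes one from its color and from the total.
P = (5/8) · (4/7) · (3/6) · (3/5) · (2/4) · (1/3) = 1/56 ≈ 0.0179.

1/56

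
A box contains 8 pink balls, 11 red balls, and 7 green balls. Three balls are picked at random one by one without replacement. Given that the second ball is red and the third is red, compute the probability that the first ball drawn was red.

P(first=red and the second ball is red and the third is red) = (11/26)·(10/25)·(9/24) = 33/520.
P(E) = Σ over first color = 11/195 + 33/520 + 77/1560 = 11/65.
By Bayes, P(first=red | E) = 33/520 / 11/65 = 3/8 ≈ 0.3750.

3/8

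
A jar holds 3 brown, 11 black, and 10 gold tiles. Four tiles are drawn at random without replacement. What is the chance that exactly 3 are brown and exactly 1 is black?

Unordered draws without replacement: count favorable combinations over C(24,4).
Favorable = C(3,3) · C(11,1) · C(10,0) = 11; total = C(24,4) = 10626.
P = 11/10626 = 1/966 ≈ 0.0010.

1/966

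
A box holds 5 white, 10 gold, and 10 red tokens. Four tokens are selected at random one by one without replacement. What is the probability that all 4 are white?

Unordered draws without replacement: count favorable combinations over C(25,4).
Favorable = C(5,4) · C(10,0) · C(10,0) = 5; total = C(25,4) = 12650.
P = 5/12650 = 1/2530 ≈ 0.0004.

1/2530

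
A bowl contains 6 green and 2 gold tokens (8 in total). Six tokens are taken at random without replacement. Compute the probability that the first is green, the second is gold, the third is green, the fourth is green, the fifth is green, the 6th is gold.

1/28

Multiply the conditional probability of each draw in order, without replacement, so each draw removes one from its color and from the total.
P = (6/8) · (2/7) · (5/6) · (4/5) · (3/4) · (1/3) = 1/28 ≈ 0.0357.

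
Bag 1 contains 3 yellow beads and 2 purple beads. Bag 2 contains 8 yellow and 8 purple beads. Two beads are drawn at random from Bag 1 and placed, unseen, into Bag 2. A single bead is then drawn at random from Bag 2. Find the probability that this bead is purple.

Condition on how many of the transferred beads are purple (from Bag 1: 2 purple of 5; then Bag 2 has 18 total).
  0 purple: C(2,0)C(3,2)/C(5,2) = 3/10; then P = 8/18
  1 purple: C(2,1)C(3,1)/C(5,2) = 3/5; then P = 9/18
  2 purple: C(2,2)C(3,0)/C(5,2) = 1/10; then P = 10/18
P(purple from Bag 2) = 22/45 ≈ 0.4889.

22/45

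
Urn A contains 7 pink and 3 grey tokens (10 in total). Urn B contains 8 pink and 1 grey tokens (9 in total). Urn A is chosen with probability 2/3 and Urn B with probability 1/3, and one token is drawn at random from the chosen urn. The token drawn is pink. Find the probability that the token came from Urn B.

P(pink | Urn A) = 7/10; P(pink | Urn B) = 8/9.
P(pink) = 2/3·7/10 + 1/3·8/9 = 103/135.
By Bayes' rule, P(Urn B | pink) = 8/27 / 103/135 = 40/103 ≈ 0.3883.

40/103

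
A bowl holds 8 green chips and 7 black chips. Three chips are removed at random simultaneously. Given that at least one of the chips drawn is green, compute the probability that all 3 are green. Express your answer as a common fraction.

2/15

P(all 3 green) = C(8,3)/C(15,3) = 8/65; P(at least one green) = 1 − C(7,3)/C(15,3) = 12/13.
Since 'all 3 green' ⊆ 'at least one green', P(all 3 | at least one) = 8/65 / 12/13 = 2/15 ≈ 0.1333.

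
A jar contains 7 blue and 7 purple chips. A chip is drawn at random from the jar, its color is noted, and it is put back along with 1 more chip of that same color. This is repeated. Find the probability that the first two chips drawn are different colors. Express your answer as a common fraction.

7/15

Either blue then purple, or purple then blue; after the first draw the total is 15.
P = (7/14)·(7/15) + (7/14)·(7/15) = 7/15 ≈ 0.4667.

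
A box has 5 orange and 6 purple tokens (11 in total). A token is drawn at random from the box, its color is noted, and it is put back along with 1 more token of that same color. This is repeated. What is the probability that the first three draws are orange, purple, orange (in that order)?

Track the composition after each reinforcement of +1.
P = (5/11) · (6/12) · (6/13) = 15/143 ≈ 0.1049.

15/143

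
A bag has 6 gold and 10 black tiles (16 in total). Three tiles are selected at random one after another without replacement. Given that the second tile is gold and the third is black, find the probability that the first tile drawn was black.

9/14

P(first=black and the second tile is gold and the third is black) = (10/16)·(6/15)·(9/14) = 9/56.
P(E) = Σ over first color = 5/56 + 9/56 = 1/4.
By Bayes, P(first=black | E) = 9/56 / 1/4 = 9/14 ≈ 0.6429.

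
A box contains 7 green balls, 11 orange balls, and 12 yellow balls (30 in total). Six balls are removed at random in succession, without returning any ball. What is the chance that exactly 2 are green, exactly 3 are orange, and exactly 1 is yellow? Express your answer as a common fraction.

Unordered draws without replacement: count favorable combinations over C(30,6).
Favorable = C(7,2) · C(11,3) · C(12,1) = 41580; total = C(30,6) = 593775.
P = 41580/593775 = 132/1885 ≈ 0.0700.

132/1885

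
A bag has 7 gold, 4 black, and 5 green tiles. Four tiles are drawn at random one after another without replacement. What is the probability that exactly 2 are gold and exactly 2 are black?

9/130

Unordered draws without replacement: count favorable combinations over C(16,4).
Favorable = C(7,2) · C(4,2) · C(5,0) = 126; total = C(16,4) = 1820.
P = 126/1820 = 9/130 ≈ 0.0692.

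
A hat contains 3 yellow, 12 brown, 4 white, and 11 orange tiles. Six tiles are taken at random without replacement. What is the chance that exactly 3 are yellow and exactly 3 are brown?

44/118755

Unordered draws without replacement: count favorable combinations over C(30,6).
Favorable = C(3,3) · C(12,3) · C(4,0) · C(11,0) = 220; total = C(30,6) = 593775.
P = 220/593775 = 44/118755 ≈ 0.0004.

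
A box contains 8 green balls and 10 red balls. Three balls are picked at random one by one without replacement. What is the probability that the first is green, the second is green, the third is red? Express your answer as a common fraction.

Multiply the conditional probability of each draw in order, without replacement, so each draw removes one from its color and from the total.
P = (8/18) · (7/17) · (10/16) = 35/306 ≈ 0.1144.

35/306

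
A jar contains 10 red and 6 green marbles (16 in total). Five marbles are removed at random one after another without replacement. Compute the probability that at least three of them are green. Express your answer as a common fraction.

22/91

Sum the hypergeometric tail for j = 3,…,5 green marbles.
Favorable = C(6,3)·C(10,2) + C(6,4)·C(10,1) + C(6,5)·C(10,0) = 1056; total = C(16,5) = 4368.
P = 1056/4368 = 22/91 ≈ 0.2418.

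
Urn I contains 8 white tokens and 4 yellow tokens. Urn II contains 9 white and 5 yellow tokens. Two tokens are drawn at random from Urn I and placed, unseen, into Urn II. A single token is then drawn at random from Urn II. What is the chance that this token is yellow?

Condition on how many of the transferred tokens are yellow (from Urn I: 4 yellow of 12; then Urn II has 16 total).
  0 yellow: C(4,0)C(8,2)/C(12,2) = 14/33; then P = 5/16
  1 yellow: C(4,1)C(8,1)/C(12,2) = 16/33; then P = 6/16
  2 yellow: C(4,2)C(8,0)/C(12,2) = 1/11; then P = 7/16
P(yellow from Urn II) = 17/48 ≈ 0.3542.

17/48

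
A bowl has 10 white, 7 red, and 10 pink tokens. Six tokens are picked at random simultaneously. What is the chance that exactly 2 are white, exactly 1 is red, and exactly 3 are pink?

Unordered draws without replacement: count favorable combinations over C(27,6).
Favorable = C(10,2) · C(7,1) · C(10,3) = 37800; total = C(27,6) = 296010.
P = 37800/296010 = 420/3289 ≈ 0.1277.

420/3289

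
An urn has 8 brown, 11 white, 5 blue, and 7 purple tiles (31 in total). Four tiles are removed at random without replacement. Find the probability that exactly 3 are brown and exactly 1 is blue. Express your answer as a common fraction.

8/899

Unordered draws without replacement: count favorable combinations over C(31,4).
Favorable = C(8,3) · C(11,0) · C(5,1) · C(7,0) = 280; total = C(31,4) = 31465.
P = 280/31465 = 8/899 ≈ 0.0089.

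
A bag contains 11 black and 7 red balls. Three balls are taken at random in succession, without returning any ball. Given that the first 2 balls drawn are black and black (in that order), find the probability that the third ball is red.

7/16

After removing 2 black, the bag has 7 red out of 16 remaining.
P(third is red | given) = 7/16 ≈ 0.4375.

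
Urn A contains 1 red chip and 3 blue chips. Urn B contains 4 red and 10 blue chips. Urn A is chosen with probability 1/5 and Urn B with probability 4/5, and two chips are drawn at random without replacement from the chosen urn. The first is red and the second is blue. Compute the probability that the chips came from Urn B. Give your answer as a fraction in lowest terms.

P(E | Urn A) = 1/4; P(E | Urn B) = 20/91.
P(E) = 1/5·1/4 + 4/5·20/91 = 411/1820.
By Bayes' rule, P(Urn B | E) = 16/91 / 411/1820 = 320/411 ≈ 0.7786.

320/411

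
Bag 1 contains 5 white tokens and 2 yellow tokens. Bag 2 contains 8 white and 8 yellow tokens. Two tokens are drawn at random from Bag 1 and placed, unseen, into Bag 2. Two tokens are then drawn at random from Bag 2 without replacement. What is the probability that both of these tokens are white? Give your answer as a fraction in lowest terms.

838/3213

Condition on how many of the transferred tokens are white (from Bag 1: 5 white of 7; then Bag 2 has 18 total).
  0 white: C(5,0)C(2,2)/C(7,2) = 1/21; then P = C(8,2)/C(18,2) = 28/153
  1 white: C(5,1)C(2,1)/C(7,2) = 10/21; then P = C(9,2)/C(18,2) = 4/17
  2 white: C(5,2)C(2,0)/C(7,2) = 10/21; then P = C(10,2)/C(18,2) = 5/17
P(both white) = 838/3213 ≈ 0.2608.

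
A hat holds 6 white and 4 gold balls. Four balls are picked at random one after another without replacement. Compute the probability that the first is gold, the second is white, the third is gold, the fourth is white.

1/14

Multiply the conditional probability of each draw in order, without replacement, so each draw removes one from its color and from the total.
P = (4/10) · (6/9) · (3/8) · (5/7) = 1/14 ≈ 0.0714.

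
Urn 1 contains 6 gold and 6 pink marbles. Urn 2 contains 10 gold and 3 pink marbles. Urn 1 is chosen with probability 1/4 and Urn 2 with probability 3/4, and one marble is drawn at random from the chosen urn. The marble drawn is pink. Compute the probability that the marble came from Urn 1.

13/31

P(pink | Urn 1) = 1/2; P(pink | Urn 2) = 3/13.
P(pink) = 1/4·1/2 + 3/4·3/13 = 31/104.
By Bayes' rule, P(Urn 1 | pink) = 1/8 / 31/104 = 13/31 ≈ 0.4194.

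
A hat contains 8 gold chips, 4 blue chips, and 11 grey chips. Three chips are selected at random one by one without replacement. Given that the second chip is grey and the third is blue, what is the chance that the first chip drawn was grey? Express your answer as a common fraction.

10/21

P(first=grey and the second chip is grey and the third is blue) = (11/23)·(10/22)·(4/21) = 20/483.
P(E) = Σ over first color = 16/483 + 2/161 + 20/483 = 2/23.
By Bayes, P(first=grey | E) = 20/483 / 2/23 = 10/21 ≈ 0.4762.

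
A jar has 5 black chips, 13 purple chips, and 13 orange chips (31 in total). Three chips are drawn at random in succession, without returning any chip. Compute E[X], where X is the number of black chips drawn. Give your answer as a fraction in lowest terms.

By linearity of expectation, E[X] = Σ P(draw i is black); by symmetry each draw (even without replacement) has P(black) = 5/31.
E[X] = 3 · 5/31 = 15/31 ≈ 0.4839.

15/31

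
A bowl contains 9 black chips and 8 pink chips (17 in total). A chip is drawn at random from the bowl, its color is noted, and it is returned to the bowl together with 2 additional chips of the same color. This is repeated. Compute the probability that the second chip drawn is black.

Condition on the first draw. If first is black (prob 9/17), second-black has prob (11)/(19); if not (prob 8/17), it has prob 9/(19).
P = (9/17)·(11/19) + (8/17)·(9/19) = 9/17 ≈ 0.5294.

9/17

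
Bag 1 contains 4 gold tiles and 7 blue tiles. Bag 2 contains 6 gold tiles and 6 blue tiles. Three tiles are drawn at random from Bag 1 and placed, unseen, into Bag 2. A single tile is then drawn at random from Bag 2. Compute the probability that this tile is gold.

Condition on how many of the transferred tiles are gold (from Bag 1: 4 gold of 11; then Bag 2 has 15 total).
  0 gold: C(4,0)C(7,3)/C(11,3) = 7/33; then P = 6/15
  1 gold: C(4,1)C(7,2)/C(11,3) = 28/55; then P = 7/15
  2 gold: C(4,2)C(7,1)/C(11,3) = 14/55; then P = 8/15
  3 gold: C(4,3)C(7,0)/C(11,3) = 4/165; then P = 9/15
P(gold from Bag 2) = 26/55 ≈ 0.4727.

26/55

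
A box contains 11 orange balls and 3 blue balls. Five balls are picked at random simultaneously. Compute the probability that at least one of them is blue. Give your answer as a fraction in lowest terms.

10/13

Use the complement: P(at least one blue) = 1 − P(no blue).
P(none) = C(11,5)/C(14,5) = 462/2002.
So P = 1 − 462/2002 = 10/13 ≈ 0.7692.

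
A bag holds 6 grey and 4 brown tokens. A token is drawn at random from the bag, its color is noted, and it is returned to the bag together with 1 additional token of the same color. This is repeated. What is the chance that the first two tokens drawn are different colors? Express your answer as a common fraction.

Either grey then brown, or brown then grey; after the first draw the total is 11.
P = (6/10)·(4/11) + (4/10)·(6/11) = 24/55 ≈ 0.4364.

24/55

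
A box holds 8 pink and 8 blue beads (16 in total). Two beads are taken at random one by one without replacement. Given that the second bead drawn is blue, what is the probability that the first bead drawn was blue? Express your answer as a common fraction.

P(first=blue and the second bead drawn is blue) = (8/16)·(7/15) = 7/30.
P(the second bead drawn is blue) = Σ over first color = 4/15 + 7/30 = 1/2.
By Bayes, P(first=blue | the second bead drawn is blue) = 7/30 / 1/2 = 7/15 ≈ 0.4667.

7/15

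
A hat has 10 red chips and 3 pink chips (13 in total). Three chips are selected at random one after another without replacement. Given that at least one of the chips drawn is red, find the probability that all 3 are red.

P(all 3 red) = C(10,3)/C(13,3) = 60/143; P(at least one red) = 1 − C(3,3)/C(13,3) = 285/286.
Since 'all 3 red' ⊆ 'at least one red', P(all 3 | at least one) = 60/143 / 285/286 = 8/19 ≈ 0.4211.

8/19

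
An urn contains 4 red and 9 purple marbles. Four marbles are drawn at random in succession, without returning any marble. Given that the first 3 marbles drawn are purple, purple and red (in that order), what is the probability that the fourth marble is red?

3/10

After removing 1 red, 2 purple, the urn has 3 red out of 10 remaining.
P(fourth is red | given) = 3/10 ≈ 0.3000.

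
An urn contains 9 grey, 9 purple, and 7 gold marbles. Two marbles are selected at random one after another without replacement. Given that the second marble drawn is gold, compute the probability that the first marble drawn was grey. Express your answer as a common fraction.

3/8

P(first=grey and the second marble drawn is gold) = (9/25)·(7/24) = 21/200.
P(the second marble drawn is gold) = Σ over first color = 21/200 + 21/200 + 7/100 = 7/25.
By Bayes, P(first=grey | the second marble drawn is gold) = 21/200 / 7/25 = 3/8 ≈ 0.3750.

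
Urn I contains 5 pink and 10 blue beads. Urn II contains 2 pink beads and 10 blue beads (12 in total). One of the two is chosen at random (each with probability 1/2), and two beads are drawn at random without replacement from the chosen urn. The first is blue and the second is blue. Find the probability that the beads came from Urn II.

P(E | Urn I) = 3/7; P(E | Urn II) = 15/22.
P(E) = 1/2·3/7 + 1/2·15/22 = 171/308.
By Bayes' rule, P(Urn II | E) = 15/44 / 171/308 = 35/57 ≈ 0.6140.

35/57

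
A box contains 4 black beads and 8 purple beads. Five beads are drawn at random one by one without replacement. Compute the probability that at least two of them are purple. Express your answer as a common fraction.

98/99

Sum the hypergeometric tail for j = 2,…,5 purple beads.
Favorable = C(8,2)·C(4,3) + C(8,3)·C(4,2) + C(8,4)·C(4,1) + C(8,5)·C(4,0) = 784; total = C(12,5) = 792.
P = 784/792 = 98/99 ≈ 0.9899.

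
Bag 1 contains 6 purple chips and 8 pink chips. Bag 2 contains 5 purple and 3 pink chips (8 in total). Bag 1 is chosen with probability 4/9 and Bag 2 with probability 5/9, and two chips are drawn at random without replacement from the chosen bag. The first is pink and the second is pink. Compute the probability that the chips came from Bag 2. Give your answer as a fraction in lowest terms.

195/643

P(E | Bag 1) = 4/13; P(E | Bag 2) = 3/28.
P(E) = 4/9·4/13 + 5/9·3/28 = 643/3276.
By Bayes' rule, P(Bag 2 | E) = 5/84 / 643/3276 = 195/643 ≈ 0.3033.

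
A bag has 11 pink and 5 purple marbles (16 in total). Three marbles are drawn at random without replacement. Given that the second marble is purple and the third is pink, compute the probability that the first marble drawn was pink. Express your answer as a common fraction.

5/7

P(first=pink and the second marble is purple and the third is pink) = (11/16)·(5/15)·(10/14) = 55/336.
P(E) = Σ over first color = 55/336 + 11/168 = 11/48.
By Bayes, P(first=pink | E) = 55/336 / 11/48 = 5/7 ≈ 0.7143.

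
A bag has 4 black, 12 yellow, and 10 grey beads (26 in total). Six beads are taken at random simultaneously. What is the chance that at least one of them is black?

Use the complement: P(at least one black) = 1 − P(no black).
P(none) = C(22,6)/C(26,6) = 74613/230230.
So P = 1 − 74613/230230 = 2021/2990 ≈ 0.6759.

2021/2990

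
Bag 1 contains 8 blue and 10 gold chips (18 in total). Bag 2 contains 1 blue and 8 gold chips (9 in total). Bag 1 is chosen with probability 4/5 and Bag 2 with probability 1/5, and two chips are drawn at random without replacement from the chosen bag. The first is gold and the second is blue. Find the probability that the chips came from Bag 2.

17/177

P(E | Bag 1) = 40/153; P(E | Bag 2) = 1/9.
P(E) = 4/5·40/153 + 1/5·1/9 = 59/255.
By Bayes' rule, P(Bag 2 | E) = 1/45 / 59/255 = 17/177 ≈ 0.0960.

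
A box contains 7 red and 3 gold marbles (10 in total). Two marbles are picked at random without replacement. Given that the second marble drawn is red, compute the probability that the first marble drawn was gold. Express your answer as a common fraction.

P(first=gold and the second marble drawn is red) = (3/10)·(7/9) = 7/30.
P(the second marble drawn is red) = Σ over first color = 7/15 + 7/30 = 7/10.
By Bayes, P(first=gold | the second marble drawn is red) = 7/30 / 7/10 = 1/3 ≈ 0.3333.

1/3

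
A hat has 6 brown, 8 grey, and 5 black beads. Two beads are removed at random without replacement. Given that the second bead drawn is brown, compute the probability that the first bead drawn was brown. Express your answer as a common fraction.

5/18

P(first=brown and the second bead drawn is brown) = (6/19)·(5/18) = 5/57.
P(the second bead drawn is brown) = Σ over first color = 5/57 + 8/57 + 5/57 = 6/19.
By Bayes, P(first=brown | the second bead drawn is brown) = 5/57 / 6/19 = 5/18 ≈ 0.2778.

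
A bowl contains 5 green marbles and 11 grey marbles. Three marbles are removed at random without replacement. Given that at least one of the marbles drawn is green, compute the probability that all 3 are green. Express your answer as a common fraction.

P(all 3 green) = C(5,3)/C(16,3) = 1/56; P(at least one green) = 1 − C(11,3)/C(16,3) = 79/112.
Since 'all 3 green' ⊆ 'at least one green', P(all 3 | at least one) = 1/56 / 79/112 = 2/79 ≈ 0.0253.

2/79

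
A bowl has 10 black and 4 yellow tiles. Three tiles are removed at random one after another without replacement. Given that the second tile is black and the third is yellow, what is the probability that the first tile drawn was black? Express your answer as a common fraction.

P(first=black and the second tile is black and the third is yellow) = (10/14)·(9/13)·(4/12) = 15/91.
P(E) = Σ over first color = 15/91 + 5/91 = 20/91.
By Bayes, P(first=black | E) = 15/91 / 20/91 = 3/4 ≈ 0.7500.

3/4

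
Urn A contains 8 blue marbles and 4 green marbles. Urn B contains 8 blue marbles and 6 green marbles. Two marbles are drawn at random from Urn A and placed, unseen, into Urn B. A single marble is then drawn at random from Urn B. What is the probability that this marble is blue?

7/12

Condition on how many of the transferred marbles are blue (from Urn A: 8 blue of 12; then Urn B has 16 total).
  0 blue: C(8,0)C(4,2)/C(12,2) = 1/11; then P = 8/16
  1 blue: C(8,1)C(4,1)/C(12,2) = 16/33; then P = 9/16
  2 blue: C(8,2)C(4,0)/C(12,2) = 14/33; then P = 10/16
P(blue from Urn B) = 7/12 ≈ 0.5833.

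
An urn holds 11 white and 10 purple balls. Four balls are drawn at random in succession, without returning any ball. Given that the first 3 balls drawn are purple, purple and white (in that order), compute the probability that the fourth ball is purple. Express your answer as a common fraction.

After removing 1 white, 2 purple, the urn has 8 purple out of 18 remaining.
P(fourth is purple | given) = 8/18 = 4/9 ≈ 0.4444.

4/9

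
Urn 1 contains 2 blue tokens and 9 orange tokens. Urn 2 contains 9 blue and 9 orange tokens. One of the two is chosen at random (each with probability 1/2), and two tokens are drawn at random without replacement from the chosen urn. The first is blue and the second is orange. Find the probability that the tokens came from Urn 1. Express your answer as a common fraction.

P(E | Urn 1) = 9/55; P(E | Urn 2) = 9/34.
P(E) = 1/2·9/55 + 1/2·9/34 = 801/3740.
By Bayes' rule, P(Urn 1 | E) = 9/110 / 801/3740 = 34/89 ≈ 0.3820.

34/89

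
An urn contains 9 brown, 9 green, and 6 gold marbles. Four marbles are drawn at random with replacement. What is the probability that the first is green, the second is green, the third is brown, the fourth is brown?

81/4096

Multiply the conditional probability of each draw in order, with replacement (the composition resets each draw).
P = (9/24) · (9/24) · (9/24) · (9/24) = 81/4096 ≈ 0.0198.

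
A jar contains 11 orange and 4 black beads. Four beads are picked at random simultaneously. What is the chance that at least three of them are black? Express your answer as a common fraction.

3/91

Sum the hypergeometric tail for j = 3,…,4 black beads.
Favorable = C(4,3)·C(11,1) + C(4,4)·C(11,0) = 45; total = C(15,4) = 1365.
P = 45/1365 = 3/91 ≈ 0.0330.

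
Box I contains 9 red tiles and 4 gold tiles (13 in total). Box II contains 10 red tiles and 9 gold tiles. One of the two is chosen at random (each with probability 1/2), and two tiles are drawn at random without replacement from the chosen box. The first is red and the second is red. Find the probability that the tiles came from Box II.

P(E | Box I) = 6/13; P(E | Box II) = 5/19.
P(E) = 1/2·6/13 + 1/2·5/19 = 179/494.
By Bayes' rule, P(Box II | E) = 5/38 / 179/494 = 65/179 ≈ 0.3631.

65/179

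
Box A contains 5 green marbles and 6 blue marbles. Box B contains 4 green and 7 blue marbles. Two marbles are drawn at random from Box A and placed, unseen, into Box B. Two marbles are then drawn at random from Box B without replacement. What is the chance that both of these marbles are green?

Condition on how many of the transferred marbles are green (from Box A: 5 green of 11; then Box B has 13 total).
  0 green: C(5,0)C(6,2)/C(11,2) = 3/11; then P = C(4,2)/C(13,2) = 1/13
  1 green: C(5,1)C(6,1)/C(11,2) = 6/11; then P = C(5,2)/C(13,2) = 5/39
  2 green: C(5,2)C(6,0)/C(11,2) = 2/11; then P = C(6,2)/C(13,2) = 5/26
P(both green) = 18/143 ≈ 0.1259.

18/143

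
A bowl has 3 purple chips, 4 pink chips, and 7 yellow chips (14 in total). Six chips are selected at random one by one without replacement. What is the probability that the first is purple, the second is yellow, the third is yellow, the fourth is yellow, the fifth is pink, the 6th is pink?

Multiply the conditional probability of each draw in order, without replacement, so each draw removes one from its color and from the total.
P = (3/14) · (7/13) · (6/12) · (5/11) · (4/10) · (3/9) = 1/286 ≈ 0.0035.

1/286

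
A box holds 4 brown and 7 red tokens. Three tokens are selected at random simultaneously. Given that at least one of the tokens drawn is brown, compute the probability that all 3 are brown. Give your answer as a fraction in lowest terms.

2/65

P(all 3 brown) = C(4,3)/C(11,3) = 4/165; P(at least one brown) = 1 − C(7,3)/C(11,3) = 26/33.
Since 'all 3 brown' ⊆ 'at least one brown', P(all 3 | at least one) = 4/165 / 26/33 = 2/65 ≈ 0.0308.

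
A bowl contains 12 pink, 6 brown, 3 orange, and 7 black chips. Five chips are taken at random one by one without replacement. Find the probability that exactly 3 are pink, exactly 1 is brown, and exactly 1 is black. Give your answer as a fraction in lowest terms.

Unordered draws without replacement: count favorable combinations over C(28,5).
Favorable = C(12,3) · C(6,1) · C(3,0) · C(7,1) = 9240; total = C(28,5) = 98280.
P = 9240/98280 = 11/117 ≈ 0.0940.

11/117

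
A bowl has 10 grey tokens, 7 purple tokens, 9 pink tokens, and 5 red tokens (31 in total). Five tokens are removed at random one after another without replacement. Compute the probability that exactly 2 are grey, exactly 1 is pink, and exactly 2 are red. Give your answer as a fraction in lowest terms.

Unordered draws without replacement: count favorable combinations over C(31,5).
Favorable = C(10,2) · C(7,0) · C(9,1) · C(5,2) = 4050; total = C(31,5) = 169911.
P = 4050/169911 = 150/6293 ≈ 0.0238.

150/6293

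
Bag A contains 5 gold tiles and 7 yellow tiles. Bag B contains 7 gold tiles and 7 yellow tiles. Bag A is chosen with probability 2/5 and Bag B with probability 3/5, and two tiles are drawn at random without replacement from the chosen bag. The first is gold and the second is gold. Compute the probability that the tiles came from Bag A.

130/427

P(E | Bag A) = 5/33; P(E | Bag B) = 3/13.
P(E) = 2/5·5/33 + 3/5·3/13 = 427/2145.
By Bayes' rule, P(Bag A | E) = 2/33 / 427/2145 = 130/427 ≈ 0.3044.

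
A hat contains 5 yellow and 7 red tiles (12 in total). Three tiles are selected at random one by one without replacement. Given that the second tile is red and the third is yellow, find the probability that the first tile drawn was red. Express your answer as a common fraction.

3/5

P(first=red and the second tile is red and the third is yellow) = (7/12)·(6/11)·(5/10) = 7/44.
P(E) = Σ over first color = 7/66 + 7/44 = 35/132.
By Bayes, P(first=red | E) = 7/44 / 35/132 = 3/5 ≈ 0.6000.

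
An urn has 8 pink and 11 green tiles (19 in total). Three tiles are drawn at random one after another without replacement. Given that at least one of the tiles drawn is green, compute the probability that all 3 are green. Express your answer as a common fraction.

P(all 3 green) = C(11,3)/C(19,3) = 55/323; P(at least one green) = 1 − C(8,3)/C(19,3) = 913/969.
Since 'all 3 green' ⊆ 'at least one green', P(all 3 | at least one) = 55/323 / 913/969 = 15/83 ≈ 0.1807.

15/83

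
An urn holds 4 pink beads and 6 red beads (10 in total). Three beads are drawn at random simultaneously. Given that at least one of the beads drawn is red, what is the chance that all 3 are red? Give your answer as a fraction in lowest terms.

5/29

P(all 3 red) = C(6,3)/C(10,3) = 1/6; P(at least one red) = 1 − C(4,3)/C(10,3) = 29/30.
Since 'all 3 red' ⊆ 'at least one red', P(all 3 | at least one) = 1/6 / 29/30 = 5/29 ≈ 0.1724.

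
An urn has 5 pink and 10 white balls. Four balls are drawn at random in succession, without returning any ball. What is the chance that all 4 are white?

2/13

Unordered draws without replacement: count favorable combinations over C(15,4).
Favorable = C(5,0) · C(10,4) = 210; total = C(15,4) = 1365.
P = 210/1365 = 2/13 ≈ 0.1538.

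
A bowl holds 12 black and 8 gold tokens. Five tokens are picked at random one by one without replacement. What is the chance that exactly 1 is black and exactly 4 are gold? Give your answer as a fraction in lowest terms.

Unordered draws without replacement: count favorable combinations over C(20,5).
Favorable = C(12,1) · C(8,4) = 840; total = C(20,5) = 15504.
P = 840/15504 = 35/646 ≈ 0.0542.

35/646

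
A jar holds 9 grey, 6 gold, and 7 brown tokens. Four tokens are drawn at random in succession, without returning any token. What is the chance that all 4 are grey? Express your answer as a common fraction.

18/1045

Unordered draws without replacement: count favorable combinations over C(22,4).
Favorable = C(9,4) · C(6,0) · C(7,0) = 126; total = C(22,4) = 7315.
P = 126/7315 = 18/1045 ≈ 0.0172.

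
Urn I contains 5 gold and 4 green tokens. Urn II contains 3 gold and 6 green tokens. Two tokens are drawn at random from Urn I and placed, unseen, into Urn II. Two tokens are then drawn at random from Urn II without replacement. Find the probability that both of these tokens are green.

Condition on how many of the transferred tokens are green (from Urn I: 4 green of 9; then Urn II has 11 total).
  0 green: C(4,0)C(5,2)/C(9,2) = 5/18; then P = C(6,2)/C(11,2) = 3/11
  1 green: C(4,1)C(5,1)/C(9,2) = 5/9; then P = C(7,2)/C(11,2) = 21/55
  2 green: C(4,2)C(5,0)/C(9,2) = 1/6; then P = C(8,2)/C(11,2) = 28/55
P(both green) = 41/110 ≈ 0.3727.

41/110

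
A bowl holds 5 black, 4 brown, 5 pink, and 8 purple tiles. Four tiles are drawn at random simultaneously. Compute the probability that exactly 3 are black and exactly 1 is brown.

Unordered draws without replacement: count favorable combinations over C(22,4).
Favorable = C(5,3) · C(4,1) · C(5,0) · C(8,0) = 40; total = C(22,4) = 7315.
P = 40/7315 = 8/1463 ≈ 0.0055.

8/1463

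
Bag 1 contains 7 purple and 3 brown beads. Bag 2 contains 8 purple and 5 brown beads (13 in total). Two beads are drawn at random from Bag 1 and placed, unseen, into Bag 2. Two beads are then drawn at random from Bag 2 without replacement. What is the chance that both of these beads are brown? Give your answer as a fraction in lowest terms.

28/225

Condition on how many of the transferred beads are brown (from Bag 1: 3 brown of 10; then Bag 2 has 15 total).
  0 brown: C(3,0)C(7,2)/C(10,2) = 7/15; then P = C(5,2)/C(15,2) = 2/21
  1 brown: C(3,1)C(7,1)/C(10,2) = 7/15; then P = C(6,2)/C(15,2) = 1/7
  2 brown: C(3,2)C(7,0)/C(10,2) = 1/15; then P = C(7,2)/C(15,2) = 1/5
P(both brown) = 28/225 ≈ 0.1244.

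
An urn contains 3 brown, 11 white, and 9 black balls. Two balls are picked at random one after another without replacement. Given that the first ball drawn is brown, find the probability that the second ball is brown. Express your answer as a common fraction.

1/11

After removing 1 brown, the urn has 2 brown out of 22 remaining.
P(second is brown | given) = 2/22 = 1/11 ≈ 0.0909.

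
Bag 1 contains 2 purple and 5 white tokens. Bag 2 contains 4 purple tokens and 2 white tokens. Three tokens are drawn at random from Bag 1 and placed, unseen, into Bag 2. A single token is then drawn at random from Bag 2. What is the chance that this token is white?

Condition on how many of the transferred tokens are white (from Bag 1: 5 white of 7; then Bag 2 has 9 total).
  1 white: C(5,1)C(2,2)/C(7,3) = 1/7; then P = 3/9
  2 white: C(5,2)C(2,1)/C(7,3) = 4/7; then P = 4/9
  3 white: C(5,3)C(2,0)/C(7,3) = 2/7; then P = 5/9
P(white from Bag 2) = 29/63 ≈ 0.4603.

29/63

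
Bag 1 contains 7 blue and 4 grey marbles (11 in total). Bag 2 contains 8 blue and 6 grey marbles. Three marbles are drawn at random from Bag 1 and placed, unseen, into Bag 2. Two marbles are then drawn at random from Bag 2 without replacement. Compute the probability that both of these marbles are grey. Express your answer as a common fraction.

Condition on how many of the transferred marbles are grey (from Bag 1: 4 grey of 11; then Bag 2 has 17 total).
  0 grey: C(4,0)C(7,3)/C(11,3) = 7/33; then P = C(6,2)/C(17,2) = 15/136
  1 grey: C(4,1)C(7,2)/C(11,3) = 28/55; then P = C(7,2)/C(17,2) = 21/136
  2 grey: C(4,2)C(7,1)/C(11,3) = 14/55; then P = C(8,2)/C(17,2) = 7/34
  3 grey: C(4,3)C(7,0)/C(11,3) = 4/165; then P = C(9,2)/C(17,2) = 9/34
P(both grey) = 1203/7480 ≈ 0.1608.

1203/7480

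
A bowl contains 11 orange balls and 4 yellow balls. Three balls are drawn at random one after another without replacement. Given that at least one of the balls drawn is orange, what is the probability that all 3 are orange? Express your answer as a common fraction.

P(all 3 orange) = C(11,3)/C(15,3) = 33/91; P(at least one orange) = 1 − C(4,3)/C(15,3) = 451/455.
Since 'all 3 orange' ⊆ 'at least one orange', P(all 3 | at least one) = 33/91 / 451/455 = 15/41 ≈ 0.3659.

15/41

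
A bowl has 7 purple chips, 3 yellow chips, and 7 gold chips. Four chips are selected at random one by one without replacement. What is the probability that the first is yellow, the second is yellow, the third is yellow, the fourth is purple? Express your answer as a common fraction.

Multiply the conditional probability of each draw in order, without replacement, so each draw removes one from its color and from the total.
P = (3/17) · (2/16) · (1/15) · (7/14) = 1/1360 ≈ 0.0007.

1/1360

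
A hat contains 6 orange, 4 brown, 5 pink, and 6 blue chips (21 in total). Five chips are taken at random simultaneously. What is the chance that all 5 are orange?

2/6783

Unordered draws without replacement: count favorable combinations over C(21,5).
Favorable = C(6,5) · C(4,0) · C(5,0) · C(6,0) = 6; total = C(21,5) = 20349.
P = 6/20349 = 2/6783 ≈ 0.0003.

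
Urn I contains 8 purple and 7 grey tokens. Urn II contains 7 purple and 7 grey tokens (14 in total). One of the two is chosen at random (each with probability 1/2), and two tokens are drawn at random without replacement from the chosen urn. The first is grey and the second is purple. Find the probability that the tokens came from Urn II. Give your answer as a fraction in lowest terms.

105/209

P(E | Urn I) = 4/15; P(E | Urn II) = 7/26.
P(E) = 1/2·4/15 + 1/2·7/26 = 209/780.
By Bayes' rule, P(Urn II | E) = 7/52 / 209/780 = 105/209 ≈ 0.5024.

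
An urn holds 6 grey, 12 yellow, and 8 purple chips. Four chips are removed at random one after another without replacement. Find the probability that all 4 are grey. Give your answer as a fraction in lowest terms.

3/2990

Unordered draws without replacement: count favorable combinations over C(26,4).
Favorable = C(6,4) · C(12,0) · C(8,0) = 15; total = C(26,4) = 14950.
P = 15/14950 = 3/2990 ≈ 0.0010.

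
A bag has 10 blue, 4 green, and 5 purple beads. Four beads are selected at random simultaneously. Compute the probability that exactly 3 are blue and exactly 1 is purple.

Unordered draws without replacement: count favorable combinations over C(19,4).
Favorable = C(10,3) · C(4,0) · C(5,1) = 600; total = C(19,4) = 3876.
P = 600/3876 = 50/323 ≈ 0.1548.

50/323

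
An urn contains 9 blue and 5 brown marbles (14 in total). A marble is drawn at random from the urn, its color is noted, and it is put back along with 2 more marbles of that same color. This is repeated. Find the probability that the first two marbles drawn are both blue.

99/224

After a blue draw the urn holds 11 blue out of 16.
P = (9/14)·(11/16) = 99/224 ≈ 0.4420.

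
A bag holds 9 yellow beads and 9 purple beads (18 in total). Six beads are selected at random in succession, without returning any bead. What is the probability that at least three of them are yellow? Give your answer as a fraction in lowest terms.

Sum the hypergeometric tail for j = 3,…,6 yellow beads.
Favorable = C(9,3)·C(9,3) + C(9,4)·C(9,2) + C(9,5)·C(9,1) + C(9,6)·C(9,0) = 12810; total = C(18,6) = 18564.
P = 12810/18564 = 305/442 ≈ 0.6900.

305/442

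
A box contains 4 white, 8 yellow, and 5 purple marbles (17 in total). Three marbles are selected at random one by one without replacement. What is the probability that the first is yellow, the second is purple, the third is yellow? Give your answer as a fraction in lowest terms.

7/102

Multiply the conditional probability of each draw in order, without replacement, so each draw removes one from its color and from the total.
P = (8/17) · (5/16) · (7/15) = 7/102 ≈ 0.0686.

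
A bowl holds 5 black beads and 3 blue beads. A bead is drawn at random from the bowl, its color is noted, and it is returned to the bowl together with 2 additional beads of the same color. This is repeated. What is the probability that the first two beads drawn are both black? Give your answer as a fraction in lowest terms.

After a black draw the bowl holds 7 black out of 10.
P = (5/8)·(7/10) = 7/16 ≈ 0.4375.

7/16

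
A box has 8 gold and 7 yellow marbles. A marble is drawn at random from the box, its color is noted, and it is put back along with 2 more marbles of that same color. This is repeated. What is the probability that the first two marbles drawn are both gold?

After a gold draw the box holds 10 gold out of 17.
P = (8/15)·(10/17) = 16/51 ≈ 0.3137.

16/51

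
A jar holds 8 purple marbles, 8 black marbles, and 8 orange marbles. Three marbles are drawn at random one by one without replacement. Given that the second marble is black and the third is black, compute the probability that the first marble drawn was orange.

P(first=orange and the second marble is black and the third is black) = (8/24)·(8/23)·(7/22) = 28/759.
P(E) = Σ over first color = 28/759 + 7/253 + 28/759 = 7/69.
By Bayes, P(first=orange | E) = 28/759 / 7/69 = 4/11 ≈ 0.3636.

4/11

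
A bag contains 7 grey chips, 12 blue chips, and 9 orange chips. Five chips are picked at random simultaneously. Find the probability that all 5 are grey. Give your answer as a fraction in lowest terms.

Unordered draws without replacement: count favorable combinations over C(28,5).
Favorable = C(7,5) · C(12,0) · C(9,0) = 21; total = C(28,5) = 98280.
P = 21/98280 = 1/4680 ≈ 0.0002.

1/4680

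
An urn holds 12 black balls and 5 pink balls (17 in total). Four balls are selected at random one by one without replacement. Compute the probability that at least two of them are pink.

157/476

Sum the hypergeometric tail for j = 2,…,4 pink balls.
Favorable = C(5,2)·C(12,2) + C(5,3)·C(12,1) + C(5,4)·C(12,0) = 785; total = C(17,4) = 2380.
P = 785/2380 = 157/476 ≈ 0.3298.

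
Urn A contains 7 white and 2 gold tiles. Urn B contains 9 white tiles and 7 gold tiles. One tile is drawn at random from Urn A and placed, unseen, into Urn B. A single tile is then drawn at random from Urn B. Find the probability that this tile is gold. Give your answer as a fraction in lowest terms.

65/153

Condition on how many of the transferred tiles are gold (from Urn A: 2 gold of 9; then Urn B has 17 total).
  0 gold: C(2,0)C(7,1)/C(9,1) = 7/9; then P = 7/17
  1 gold: C(2,1)C(7,0)/C(9,1) = 2/9; then P = 8/17
P(gold from Urn B) = 65/153 ≈ 0.4248.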